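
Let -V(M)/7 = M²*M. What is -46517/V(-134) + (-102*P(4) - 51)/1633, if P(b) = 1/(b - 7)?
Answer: -362288637/27504174824 ≈ -0.013172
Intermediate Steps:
V(M) = -7*M³ (V(M) = -7*M²*M = -7*M³)
P(b) = 1/(-7 + b)
-46517/V(-134) + (-102*P(4) - 51)/1633 = -46517/((-7*(-134)³)) + (-102/(-7 + 4) - 51)/1633 = -46517/((-7*(-2406104))) + (-102/(-3) - 51)*(1/1633) = -46517/16842728 + (-102*(-⅓) - 51)*(1/1633) = -46517*1/16842728 + (34 - 51)*(1/1633) = -46517/16842728 - 17*1/1633 = -46517/16842728 - 17/1633 = -362288637/27504174824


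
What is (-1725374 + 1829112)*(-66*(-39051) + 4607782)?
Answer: 745372883224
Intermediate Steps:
(-1725374 + 1829112)*(-66*(-39051) + 4607782) = 103738*(2577366 + 4607782) = 103738*7185148 = 745372883224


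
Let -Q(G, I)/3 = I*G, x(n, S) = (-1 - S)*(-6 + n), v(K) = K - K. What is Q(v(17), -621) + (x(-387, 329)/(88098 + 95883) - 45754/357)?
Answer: -398646064/3127677 ≈ -127.46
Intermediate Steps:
v(K) = 0
Q(G, I) = -3*G*I (Q(G, I) = -3*I*G = -3*G*I)
Q(v(17), -621) + (x(-387, 329)/(88098 + 95883) - 45754/357) = -3*0*(-621) + ((6 - 1*(-387) + 6*329 - 1*329*(-387))/(88098 + 95883) - 45754/357) = 0 + ((6 + 387 + 1974 + 127323)/183981 - 45754*1/357) = 0 + (129690*(1/183981) - 45754/357) = 0 + (43230/61327 - 45754/357) = 0 - 398646064/3127677 = -398646064/3127677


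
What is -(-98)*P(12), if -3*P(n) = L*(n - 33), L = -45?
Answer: -30870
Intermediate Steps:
P(n) = -495 + 15*n (P(n) = -(-15)*(n - 33) = -(-15)*(-33 + n) = -(1485 - 45*n)/3 = -495 + 15*n)
-(-98)*P(12) = -(-98)*(-495 + 15*12) = -(-98)*(-495 + 180) = -(-98)*(-315) = -98*315 = -30870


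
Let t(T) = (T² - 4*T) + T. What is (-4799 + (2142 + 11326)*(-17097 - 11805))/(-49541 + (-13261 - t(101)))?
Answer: 77851387/14540 ≈ 5354.3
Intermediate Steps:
t(T) = T² - 3*T
(-4799 + (2142 + 11326)*(-17097 - 11805))/(-49541 + (-13261 - t(101))) = (-4799 + (2142 + 11326)*(-17097 - 11805))/(-49541 + (-13261 - 101*(-3 + 101))) = (-4799 + 13468*(-28902))/(-49541 + (-13261 - 101*98)) = (-4799 - 389252136)/(-49541 + (-13261 - 1*9898)) = -389256935/(-49541 + (-13261 - 9898)) = -389256935/(-49541 - 23159) = -389256935/(-72700) = -389256935*(-1/72700) = 77851387/14540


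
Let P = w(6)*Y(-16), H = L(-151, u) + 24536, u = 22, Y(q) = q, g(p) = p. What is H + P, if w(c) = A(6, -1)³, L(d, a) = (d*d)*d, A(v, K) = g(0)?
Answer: -3418415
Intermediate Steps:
A(v, K) = 0
L(d, a) = d³ (L(d, a) = d²*d = d³)
w(c) = 0 (w(c) = 0³ = 0)
H = -3418415 (H = (-151)³ + 24536 = -3442951 + 24536 = -3418415)
P = 0 (P = 0*(-16) = 0)
H + P = -3418415 + 0 = -3418415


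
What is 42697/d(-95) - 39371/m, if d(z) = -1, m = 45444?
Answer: -1940361839/45444 ≈ -42698.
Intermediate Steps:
42697/d(-95) - 39371/m = 42697/(-1) - 39371/45444 = 42697*(-1) - 39371*1/45444 = -42697 - 39371/45444 = -1940361839/45444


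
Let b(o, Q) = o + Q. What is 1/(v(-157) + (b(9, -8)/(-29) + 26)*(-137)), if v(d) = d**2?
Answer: 29/611660 ≈ 4.7412e-5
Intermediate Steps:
b(o, Q) = Q + o
1/(v(-157) + (b(9, -8)/(-29) + 26)*(-137)) = 1/((-157)**2 + ((-8 + 9)/(-29) + 26)*(-137)) = 1/(24649 + (1*(-1/29) + 26)*(-137)) = 1/(24649 + (-1/29 + 26)*(-137)) = 1/(24649 + (753/29)*(-137)) = 1/(24649 - 103161/29) = 1/(611660/29) = 29/611660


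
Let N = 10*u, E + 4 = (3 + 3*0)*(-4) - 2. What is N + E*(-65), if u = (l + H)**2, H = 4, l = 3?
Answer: 1660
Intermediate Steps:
E = -18 (E = -4 + ((3 + 3*0)*(-4) - 2) = -4 + ((3 + 0)*(-4) - 2) = -4 + (3*(-4) - 2) = -4 + (-12 - 2) = -4 - 14 = -18)
u = 49 (u = (3 + 4)**2 = 7**2 = 49)
N = 490 (N = 10*49 = 490)
N + E*(-65) = 490 - 18*(-65) = 490 + 1170 = 1660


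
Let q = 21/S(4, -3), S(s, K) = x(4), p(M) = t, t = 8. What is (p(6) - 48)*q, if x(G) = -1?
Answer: 840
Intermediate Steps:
p(M) = 8
S(s, K) = -1
q = -21 (q = 21/(-1) = 21*(-1) = -21)
(p(6) - 48)*q = (8 - 48)*(-21) = -40*(-21) = 840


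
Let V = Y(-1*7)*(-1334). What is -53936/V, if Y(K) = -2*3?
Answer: -13484/2001 ≈ -6.7386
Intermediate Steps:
Y(K) = -6
V = 8004 (V = -6*(-1334) = 8004)
-53936/V = -53936/8004 = -53936*1/8004 = -13484/2001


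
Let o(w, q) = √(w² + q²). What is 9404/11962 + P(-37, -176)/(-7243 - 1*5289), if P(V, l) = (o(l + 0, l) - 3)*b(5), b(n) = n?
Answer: 59015179/74953892 - 220*√2/3133 ≈ 0.68805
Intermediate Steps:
o(w, q) = √(q² + w²)
P(V, l) = -15 + 5*√2*√(l²) (P(V, l) = (√(l² + (l + 0)²) - 3)*5 = (√(l² + l²) - 3)*5 = (√(2*l²) - 3)*5 = (√2*√(l²) - 3)*5 = (-3 + √2*√(l²))*5 = -15 + 5*√2*√(l²))
9404/11962 + P(-37, -176)/(-7243 - 1*5289) = 9404/11962 + (-15 + 5*√2*√((-176)²))/(-7243 - 1*5289) = 9404*(1/11962) + (-15 + 5*√2*√30976)/(-7243 - 5289) = 4702/5981 + (-15 + 5*√2*176)/(-12532) = 4702/5981 + (-15 + 880*√2)*(-1/12532) = 4702/5981 + (15/12532 - 220*√2/3133) = 59015179/74953892 - 220*√2/3133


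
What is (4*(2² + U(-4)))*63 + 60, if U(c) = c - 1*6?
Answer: -1452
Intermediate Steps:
U(c) = -6 + c (U(c) = c - 6 = -6 + c)
(4*(2² + U(-4)))*63 + 60 = (4*(2² + (-6 - 4)))*63 + 60 = (4*(4 - 10))*63 + 60 = (4*(-6))*63 + 60 = -24*63 + 60 = -1512 + 60 = -1452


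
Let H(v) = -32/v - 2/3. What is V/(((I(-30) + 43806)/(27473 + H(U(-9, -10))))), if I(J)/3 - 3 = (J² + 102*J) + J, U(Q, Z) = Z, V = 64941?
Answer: 8921443051/186225 ≈ 47907.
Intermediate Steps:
I(J) = 9 + 3*J² + 309*J (I(J) = 9 + 3*((J² + 102*J) + J) = 9 + 3*(J² + 103*J) = 9 + (3*J² + 309*J) = 9 + 3*J² + 309*J)
H(v) = -⅔ - 32/v (H(v) = -32/v - 2*⅓ = -32/v - ⅔ = -⅔ - 32/v)
V/(((I(-30) + 43806)/(27473 + H(U(-9, -10))))) = 64941/((((9 + 3*(-30)² + 309*(-30)) + 43806)/(27473 + (-⅔ - 32/(-10))))) = 64941/((((9 + 3*900 - 9270) + 43806)/(27473 + (-⅔ - 32*(-⅒))))) = 64941/((((9 + 2700 - 9270) + 43806)/(27473 + (-⅔ + 16/5)))) = 64941/(((-6561 + 43806)/(27473 + 38/15))) = 64941/((37245/(412133/15))) = 64941/((37245*(15/412133))) = 64941/(558675/412133) = 64941*(412133/558675) = 8921443051/186225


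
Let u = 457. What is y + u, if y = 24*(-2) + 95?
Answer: 504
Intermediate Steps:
y = 47 (y = -48 + 95 = 47)
y + u = 47 + 457 = 504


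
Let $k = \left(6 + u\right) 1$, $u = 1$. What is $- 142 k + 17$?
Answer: $-977$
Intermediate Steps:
$k = 7$ ($k = \left(6 + 1\right) 1 = 7 \cdot 1 = 7$)
$- 142 k + 17 = \left(-142\right) 7 + 17 = -994 + 17 = -977$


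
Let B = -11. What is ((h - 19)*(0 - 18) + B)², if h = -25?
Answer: 609961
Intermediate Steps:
((h - 19)*(0 - 18) + B)² = ((-25 - 19)*(0 - 18) - 11)² = (-44*(-18) - 11)² = (792 - 11)² = 781² = 609961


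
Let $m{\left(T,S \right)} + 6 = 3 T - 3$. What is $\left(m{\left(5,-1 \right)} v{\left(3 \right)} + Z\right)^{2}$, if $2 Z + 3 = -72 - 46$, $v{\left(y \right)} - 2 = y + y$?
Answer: $\frac{625}{4} \approx 156.25$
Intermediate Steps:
$m{\left(T,S \right)} = -9 + 3 T$ ($m{\left(T,S \right)} = -6 + \left(3 T - 3\right) = -6 + \left(-3 + 3 T\right) = -9 + 3 T$)
$v{\left(y \right)} = 2 + 2 y$ ($v{\left(y \right)} = 2 + \left(y + y\right) = 2 + 2 y$)
$Z = - \frac{121}{2}$ ($Z = - \frac{3}{2} + \frac{-72 - 46}{2} = - \frac{3}{2} + \frac{1}{2} \left(-118\right) = - \frac{3}{2} - 59 = - \frac{121}{2} \approx -60.5$)
$\left(m{\left(5,-1 \right)} v{\left(3 \right)} + Z\right)^{2} = \left(\left(-9 + 3 \cdot 5\right) \left(2 + 2 \cdot 3\right) - \frac{121}{2}\right)^{2} = \left(\left(-9 + 15\right) \left(2 + 6\right) - \frac{121}{2}\right)^{2} = \left(6 \cdot 8 - \frac{121}{2}\right)^{2} = \left(48 - \frac{121}{2}\right)^{2} = \left(- \frac{25}{2}\right)^{2} = \frac{625}{4}$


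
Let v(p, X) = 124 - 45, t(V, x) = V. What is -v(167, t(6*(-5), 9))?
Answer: -79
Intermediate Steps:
v(p, X) = 79
-v(167, t(6*(-5), 9)) = -1*79 = -79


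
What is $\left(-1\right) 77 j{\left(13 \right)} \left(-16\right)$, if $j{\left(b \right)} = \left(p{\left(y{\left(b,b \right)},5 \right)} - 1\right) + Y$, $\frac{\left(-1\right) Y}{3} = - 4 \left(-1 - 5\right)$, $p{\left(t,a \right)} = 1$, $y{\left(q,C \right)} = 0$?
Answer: $-88704$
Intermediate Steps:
$Y = -72$ ($Y = - 3 \left(- 4 \left(-1 - 5\right)\right) = - 3 \left(\left(-4\right) \left(-6\right)\right) = \left(-3\right) 24 = -72$)
$j{\left(b \right)} = -72$ ($j{\left(b \right)} = \left(1 - 1\right) - 72 = 0 - 72 = -72$)
$\left(-1\right) 77 j{\left(13 \right)} \left(-16\right) = \left(-1\right) 77 \left(-72\right) \left(-16\right) = \left(-77\right) \left(-72\right) \left(-16\right) = 5544 \left(-16\right) = -88704$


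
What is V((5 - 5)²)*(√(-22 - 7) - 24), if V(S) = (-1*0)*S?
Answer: 0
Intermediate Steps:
V(S) = 0 (V(S) = 0*S = 0)
V((5 - 5)²)*(√(-22 - 7) - 24) = 0*(√(-22 - 7) - 24) = 0*(√(-29) - 24) = 0*(I*√29 - 24) = 0*(-24 + I*√29) = 0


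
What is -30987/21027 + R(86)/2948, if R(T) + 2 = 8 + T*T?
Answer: 10715363/10331266 ≈ 1.0372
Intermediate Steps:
R(T) = 6 + T² (R(T) = -2 + (8 + T*T) = -2 + (8 + T²) = 6 + T²)
-30987/21027 + R(86)/2948 = -30987/21027 + (6 + 86²)/2948 = -30987*1/21027 + (6 + 7396)*(1/2948) = -10329/7009 + 7402*(1/2948) = -10329/7009 + 3701/1474 = 10715363/10331266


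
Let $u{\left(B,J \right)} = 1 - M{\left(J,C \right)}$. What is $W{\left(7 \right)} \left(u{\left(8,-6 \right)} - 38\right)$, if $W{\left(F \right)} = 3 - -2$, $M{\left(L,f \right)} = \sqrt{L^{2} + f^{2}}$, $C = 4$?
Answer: $-185 - 10 \sqrt{13} \approx -221.06$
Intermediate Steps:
$W{\left(F \right)} = 5$ ($W{\left(F \right)} = 3 + 2 = 5$)
$u{\left(B,J \right)} = 1 - \sqrt{16 + J^{2}}$ ($u{\left(B,J \right)} = 1 - \sqrt{J^{2} + 4^{2}} = 1 - \sqrt{J^{2} + 16} = 1 - \sqrt{16 + J^{2}}$)
$W{\left(7 \right)} \left(u{\left(8,-6 \right)} - 38\right) = 5 \left(\left(1 - \sqrt{16 + \left(-6\right)^{2}}\right) - 38\right) = 5 \left(\left(1 - \sqrt{16 + 36}\right) - 38\right) = 5 \left(\left(1 - \sqrt{52}\right) - 38\right) = 5 \left(\left(1 - 2 \sqrt{13}\right) - 38\right) = 5 \left(-37 - 2 \sqrt{13}\right) = -185 - 10 \sqrt{13}$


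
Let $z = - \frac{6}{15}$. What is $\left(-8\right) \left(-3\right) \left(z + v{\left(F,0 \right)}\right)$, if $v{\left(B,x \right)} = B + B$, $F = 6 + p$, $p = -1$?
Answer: $\frac{1152}{5} \approx 230.4$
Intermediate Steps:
$z = - \frac{2}{5}$ ($z = \left(-6\right) \frac{1}{15} = - \frac{2}{5} \approx -0.4$)
$F = 5$ ($F = 6 - 1 = 5$)
$v{\left(B,x \right)} = 2 B$
$\left(-8\right) \left(-3\right) \left(z + v{\left(F,0 \right)}\right) = \left(-8\right) \left(-3\right) \left(- \frac{2}{5} + 2 \cdot 5\right) = 24 \left(- \frac{2}{5} + 10\right) = 24 \cdot \frac{48}{5} = \frac{1152}{5}$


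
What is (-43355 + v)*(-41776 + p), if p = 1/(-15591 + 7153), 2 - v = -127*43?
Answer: 6678576572994/4219 ≈ 1.5830e+9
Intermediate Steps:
v = 5463 (v = 2 - (-127)*43 = 2 - 1*(-5461) = 2 + 5461 = 5463)
p = -1/8438 (p = 1/(-8438) = -1/8438 ≈ -0.00011851)
(-43355 + v)*(-41776 + p) = (-43355 + 5463)*(-41776 - 1/8438) = -37892*(-352505889/8438) = 6678576572994/4219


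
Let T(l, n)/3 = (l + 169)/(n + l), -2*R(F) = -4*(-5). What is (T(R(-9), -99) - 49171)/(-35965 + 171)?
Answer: 2680058/1950773 ≈ 1.3738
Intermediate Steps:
R(F) = -10 (R(F) = -(-2)*(-5) = -½*20 = -10)
T(l, n) = 3*(169 + l)/(l + n) (T(l, n) = 3*((l + 169)/(n + l)) = 3*((169 + l)/(l + n)) = 3*(169 + l)/(l + n))
(T(R(-9), -99) - 49171)/(-35965 + 171) = (3*(169 - 10)/(-10 - 99) - 49171)/(-35965 + 171) = (3*159/(-109) - 49171)/(-35794) = (3*(-1/109)*159 - 49171)*(-1/35794) = (-477/109 - 49171)*(-1/35794) = -5360116/109*(-1/35794) = 2680058/1950773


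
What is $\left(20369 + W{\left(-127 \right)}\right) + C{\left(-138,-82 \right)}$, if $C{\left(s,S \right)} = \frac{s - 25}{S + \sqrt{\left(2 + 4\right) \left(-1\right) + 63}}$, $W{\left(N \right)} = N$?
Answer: $\frac{134966780}{6667} + \frac{163 \sqrt{57}}{6667} \approx 20244.0$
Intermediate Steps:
$C{\left(s,S \right)} = \frac{-25 + s}{S + \sqrt{57}}$ ($C{\left(s,S \right)} = \frac{s + \left(-49 + 24\right)}{S + \sqrt{6 \left(-1\right) + 63}} = \frac{s - 25}{S + \sqrt{-6 + 63}} = \frac{-25 + s}{S + \sqrt{57}}$)
$\left(20369 + W{\left(-127 \right)}\right) + C{\left(-138,-82 \right)} = \left(20369 - 127\right) + \frac{-25 - 138}{-82 + \sqrt{57}} = 20242 + \frac{1}{-82 + \sqrt{57}} \left(-163\right) = 20242 - \frac{163}{-82 + \sqrt{57}}$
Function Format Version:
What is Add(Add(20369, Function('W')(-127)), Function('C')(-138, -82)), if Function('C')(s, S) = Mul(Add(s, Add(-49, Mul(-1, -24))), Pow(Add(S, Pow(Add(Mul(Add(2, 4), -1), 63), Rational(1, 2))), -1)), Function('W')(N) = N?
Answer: Add(Rational(134966780, 6667), Mul(Rational(163, 6667), Pow(57, Rational(1, 2)))) ≈ 20244.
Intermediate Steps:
Function('C')(s, S) = Mul(Pow(Add(S, Pow(57, Rational(1, 2))), -1), Add(-25, s)) (Function('C')(s, S) = Mul(Add(s, Add(-49, 24)), Pow(Add(S, Pow(Add(Mul(6, -1), 63), Rational(1, 2))), -1)) = Mul(Add(s, -25), Pow(Add(S, Pow(Add(-6, 63), Rational(1, 2))), -1)) = Mul(Add(-25, s), Pow(Add(S, Pow(57, Rational(1, 2))), -1)) = Mul(Pow(Add(S, Pow(57, Rational(1, 2))), -1), Add(-25, s)))
Add(Add(20369, Function('W')(-127)), Function('C')(-138, -82)) = Add(Add(20369, -127), Mul(Pow(Add(-82, Pow(57, Rational(1, 2))), -1), Add(-25, -138))) = Add(20242, Mul(Pow(Add(-82, Pow(57, Rational(1, 2))), -1), -163)) = Add(20242, Mul(-163, Pow(Add(-82, Pow(57, Rational(1, 2))), -1)))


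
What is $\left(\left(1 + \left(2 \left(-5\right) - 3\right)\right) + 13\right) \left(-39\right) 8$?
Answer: $-312$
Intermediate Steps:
$\left(\left(1 + \left(2 \left(-5\right) - 3\right)\right) + 13\right) \left(-39\right) 8 = \left(\left(1 - 13\right) + 13\right) \left(-39\right) 8 = \left(-12 + 13\right) \left(-39\right) 8 = 1 \left(-39\right) 8 = \left(-39\right) 8 = -312$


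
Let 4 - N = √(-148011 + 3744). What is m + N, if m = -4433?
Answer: -4429 - I*√144267 ≈ -4429.0 - 379.83*I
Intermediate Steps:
N = 4 - I*√144267 (N = 4 - √(-148011 + 3744) = 4 - √(-144267) = 4 - I*√144267 ≈ 4.0 - 379.83*I)
m + N = -4433 + (4 - I*√144267) = -4429 - I*√144267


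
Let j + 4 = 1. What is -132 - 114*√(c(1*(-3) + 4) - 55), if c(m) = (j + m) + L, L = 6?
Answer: -132 - 114*I*√51 ≈ -132.0 - 814.12*I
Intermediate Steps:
j = -3 (j = -4 + 1 = -3)
c(m) = 3 + m (c(m) = (-3 + m) + 6 = 3 + m)
-132 - 114*√(c(1*(-3) + 4) - 55) = -132 - 114*√((3 + (1*(-3) + 4)) - 55) = -132 - 114*√((3 + (-3 + 4)) - 55) = -132 - 114*√((3 + 1) - 55) = -132 - 114*√(4 - 55) = -132 - 114*I*√51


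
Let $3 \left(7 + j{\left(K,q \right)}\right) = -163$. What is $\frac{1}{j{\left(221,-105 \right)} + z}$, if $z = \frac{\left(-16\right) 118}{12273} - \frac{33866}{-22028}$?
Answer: $- \frac{45058274}{2701232713} \approx -0.016681$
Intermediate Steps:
$j{\left(K,q \right)} = - \frac{184}{3}$ ($j{\left(K,q \right)} = -7 + \frac{1}{3} \left(-163\right) = -7 - \frac{163}{3} = - \frac{184}{3}$)
$z = \frac{187024277}{135174822}$ ($z = \left(-1888\right) \frac{1}{12273} - - \frac{16933}{11014} = - \frac{1888}{12273} + \frac{16933}{11014} = \frac{187024277}{135174822} \approx 1.3836$)
$\frac{1}{j{\left(221,-105 \right)} + z} = \frac{1}{- \frac{184}{3} + \frac{187024277}{135174822}} = \frac{1}{- \frac{2701232713}{45058274}} = - \frac{45058274}{2701232713}$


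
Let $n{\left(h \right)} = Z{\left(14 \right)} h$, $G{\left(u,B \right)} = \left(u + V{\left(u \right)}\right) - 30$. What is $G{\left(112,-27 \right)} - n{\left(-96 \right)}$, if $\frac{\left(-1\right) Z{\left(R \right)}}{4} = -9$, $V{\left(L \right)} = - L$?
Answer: $3426$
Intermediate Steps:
$Z{\left(R \right)} = 36$ ($Z{\left(R \right)} = \left(-4\right) \left(-9\right) = 36$)
$G{\left(u,B \right)} = -30$ ($G{\left(u,B \right)} = \left(u - u\right) - 30 = 0 - 30 = -30$)
$n{\left(h \right)} = 36 h$
$G{\left(112,-27 \right)} - n{\left(-96 \right)} = -30 - 36 \left(-96\right) = -30 - -3456 = -30 + 3456 = 3426$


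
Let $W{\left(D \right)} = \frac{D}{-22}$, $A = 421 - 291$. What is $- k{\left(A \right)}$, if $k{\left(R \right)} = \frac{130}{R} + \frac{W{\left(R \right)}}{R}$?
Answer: $- \frac{21}{22} \approx -0.95455$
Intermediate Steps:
$A = 130$
$W{\left(D \right)} = - \frac{D}{22}$ ($W{\left(D \right)} = D \left(- \frac{1}{22}\right) = - \frac{D}{22}$)
$k{\left(R \right)} = - \frac{1}{22} + \frac{130}{R}$ ($k{\left(R \right)} = \frac{130}{R} + \frac{\left(- \frac{1}{22}\right) R}{R} = \frac{130}{R} - \frac{1}{22} = - \frac{1}{22} + \frac{130}{R}$)
$- k{\left(A \right)} = - \frac{2860 - 130}{22 \cdot 130} = - \frac{2730}{22 \cdot 130} = \left(-1\right) \frac{21}{22} = - \frac{21}{22}$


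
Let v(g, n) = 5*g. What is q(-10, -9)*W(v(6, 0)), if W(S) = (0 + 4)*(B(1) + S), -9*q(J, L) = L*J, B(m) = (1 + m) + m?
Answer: -1320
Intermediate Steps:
B(m) = 1 + 2*m
q(J, L) = -J*L/9 (q(J, L) = -L*J/9 = -J*L/9)
W(S) = 12 + 4*S (W(S) = (0 + 4)*((1 + 2*1) + S) = 4*((1 + 2) + S) = 4*(3 + S) = 12 + 4*S)
q(-10, -9)*W(v(6, 0)) = (-⅑*(-10)*(-9))*(12 + 4*(5*6)) = -10*(12 + 4*30) = -10*(12 + 120) = -10*132 = -1320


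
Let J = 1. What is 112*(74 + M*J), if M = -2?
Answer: 8064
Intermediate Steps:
112*(74 + M*J) = 112*(74 - 2*1) = 112*(74 - 2) = 112*72 = 8064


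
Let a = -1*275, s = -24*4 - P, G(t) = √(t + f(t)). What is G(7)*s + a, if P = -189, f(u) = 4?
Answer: -275 + 93*√11 ≈ 33.446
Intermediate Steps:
G(t) = √(4 + t) (G(t) = √(t + 4) = √(4 + t))
s = 93 (s = -24*4 - 1*(-189) = -96 + 189 = 93)
a = -275
G(7)*s + a = √(4 + 7)*93 - 275 = √11*93 - 275 = 93*√11 - 275 = -275 + 93*√11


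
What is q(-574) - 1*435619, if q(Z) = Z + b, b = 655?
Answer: -435538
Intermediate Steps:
q(Z) = 655 + Z (q(Z) = Z + 655 = 655 + Z)
q(-574) - 1*435619 = (655 - 574) - 1*435619 = 81 - 435619 = -435538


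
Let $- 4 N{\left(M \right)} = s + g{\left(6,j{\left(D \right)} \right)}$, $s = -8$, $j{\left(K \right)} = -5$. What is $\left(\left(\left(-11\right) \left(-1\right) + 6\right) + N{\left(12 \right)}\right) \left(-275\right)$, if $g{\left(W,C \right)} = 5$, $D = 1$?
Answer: $- \frac{19525}{4} \approx -4881.3$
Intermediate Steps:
$N{\left(M \right)} = \frac{3}{4}$ ($N{\left(M \right)} = - \frac{-8 + 5}{4} = \left(- \frac{1}{4}\right) \left(-3\right) = \frac{3}{4}$)
$\left(\left(\left(-11\right) \left(-1\right) + 6\right) + N{\left(12 \right)}\right) \left(-275\right) = \left(\left(\left(-11\right) \left(-1\right) + 6\right) + \frac{3}{4}\right) \left(-275\right) = \left(\left(11 + 6\right) + \frac{3}{4}\right) \left(-275\right) = \left(17 + \frac{3}{4}\right) \left(-275\right) = \frac{71}{4} \left(-275\right) = - \frac{19525}{4}$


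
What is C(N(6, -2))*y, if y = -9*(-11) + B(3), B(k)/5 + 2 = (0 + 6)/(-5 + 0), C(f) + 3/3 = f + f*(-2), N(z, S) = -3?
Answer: 166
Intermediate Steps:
C(f) = -1 - f (C(f) = -1 + (f + f*(-2)) = -1 + (f - 2*f) = -1 - f)
B(k) = -16 (B(k) = -10 + 5*((0 + 6)/(-5 + 0)) = -10 + 5*(6/(-5)) = -10 + 5*(6*(-⅕)) = -10 + 5*(-6/5) = -10 - 6 = -16)
y = 83 (y = -9*(-11) - 16 = 99 - 16 = 83)
C(N(6, -2))*y = (-1 - 1*(-3))*83 = (-1 + 3)*83 = 2*83 = 166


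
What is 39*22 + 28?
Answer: 886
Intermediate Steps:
39*22 + 28 = 858 + 28 = 886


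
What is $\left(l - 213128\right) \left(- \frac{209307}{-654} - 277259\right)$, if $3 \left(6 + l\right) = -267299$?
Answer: $\frac{18246660371931}{218} \approx 8.37 \cdot 10^{10}$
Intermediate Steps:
$l = - \frac{267317}{3}$ ($l = -6 + \frac{1}{3} \left(-267299\right) = -6 - \frac{267299}{3} = - \frac{267317}{3} \approx -89106.0$)
$\left(l - 213128\right) \left(- \frac{209307}{-654} - 277259\right) = \left(- \frac{267317}{3} - 213128\right) \left(- \frac{209307}{-654} - 277259\right) = - \frac{906701 \left(\left(-209307\right) \left(- \frac{1}{654}\right) - 277259\right)}{3} = - \frac{906701 \left(\frac{69769}{218} - 277259\right)}{3} = \left(- \frac{906701}{3}\right) \left(- \frac{60372693}{218}\right) = \frac{18246660371931}{218}$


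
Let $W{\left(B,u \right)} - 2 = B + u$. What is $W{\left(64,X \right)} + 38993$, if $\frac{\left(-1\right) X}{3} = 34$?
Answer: $38957$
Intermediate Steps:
$X = -102$ ($X = \left(-3\right) 34 = -102$)
$W{\left(B,u \right)} = 2 + B + u$ ($W{\left(B,u \right)} = 2 + \left(B + u\right) = 2 + B + u$)
$W{\left(64,X \right)} + 38993 = \left(2 + 64 - 102\right) + 38993 = -36 + 38993 = 38957$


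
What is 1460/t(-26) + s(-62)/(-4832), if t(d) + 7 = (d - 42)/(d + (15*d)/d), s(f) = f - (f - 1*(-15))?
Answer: -77601785/43488 ≈ -1784.4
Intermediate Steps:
s(f) = -15 (s(f) = f - (f + 15) = f - (15 + f) = f + (-15 - f) = -15)
t(d) = -7 + (-42 + d)/(15 + d) (t(d) = -7 + (d - 42)/(d + (15*d)/d) = -7 + (-42 + d)/(d + 15) = -7 + (-42 + d)/(15 + d))
1460/t(-26) + s(-62)/(-4832) = 1460/((3*(-49 - 2*(-26))/(15 - 26))) - 15/(-4832) = 1460/((3*(-49 + 52)/(-11))) - 15*(-1/4832) = 1460/((3*(-1/11)*3)) + 15/4832 = 1460/(-9/11) + 15/4832 = 1460*(-11/9) + 15/4832 = -16060/9 + 15/4832 = -77601785/43488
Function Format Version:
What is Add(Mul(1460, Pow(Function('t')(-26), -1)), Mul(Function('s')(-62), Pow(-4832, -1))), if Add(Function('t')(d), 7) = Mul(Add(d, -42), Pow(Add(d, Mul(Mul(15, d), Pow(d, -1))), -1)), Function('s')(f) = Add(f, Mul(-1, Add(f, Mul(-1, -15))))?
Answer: Rational(-77601785, 43488) ≈ -1784.4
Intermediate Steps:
Function('s')(f) = -15 (Function('s')(f) = Add(f, Mul(-1, Add(f, 15))) = Add(f, Mul(-1, Add(15, f))) = Add(f, Add(-15, Mul(-1, f))) = -15)
Function('t')(d) = Add(-7, Mul(Pow(Add(15, d), -1), Add(-42, d))) (Function('t')(d) = Add(-7, Mul(Add(d, -42), Pow(Add(d, Mul(Mul(15, d), Pow(d, -1))), -1))) = Add(-7, Mul(Add(-42, d), Pow(Add(d, 15), -1))) = Add(-7, Mul(Add(-42, d), Pow(Add(15, d), -1))) = Add(-7, Mul(Pow(Add(15, d), -1), Add(-42, d))))
Add(Mul(1460, Pow(Function('t')(-26), -1)), Mul(Function('s')(-62), Pow(-4832, -1))) = Add(Mul(1460, Pow(Mul(3, Pow(Add(15, -26), -1), Add(-49, Mul(-2, -26))), -1)), Mul(-15, Pow(-4832, -1))) = Add(Mul(1460, Pow(Mul(3, Pow(-11, -1), Add(-49, 52)), -1)), Mul(-15, Rational(-1, 4832))) = Add(Mul(1460, Pow(Mul(3, Rational(-1, 11), 3), -1)), Rational(15, 4832)) = Add(Mul(1460, Pow(Rational(-9, 11), -1)), Rational(15, 4832)) = Add(Mul(1460, Rational(-11, 9)), Rational(15, 4832)) = Add(Rational(-16060, 9), Rational(15, 4832)) = Rational(-77601785, 43488)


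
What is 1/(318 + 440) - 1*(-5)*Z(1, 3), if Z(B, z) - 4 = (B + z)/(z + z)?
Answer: 53063/2274 ≈ 23.335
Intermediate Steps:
Z(B, z) = 4 + (B + z)/(2*z) (Z(B, z) = 4 + (B + z)/(z + z) = 4 + (B + z)/((2*z)) = 4 + (B + z)*(1/(2*z)) = 4 + (B + z)/(2*z))
1/(318 + 440) - 1*(-5)*Z(1, 3) = 1/(318 + 440) - 1*(-5)*(1/2)*(1 + 9*3)/3 = 1/758 - (-5)*(1/2)*(1/3)*(1 + 27) = 1/758 - (-5)*(1/2)*(1/3)*28 = 1/758 - (-5)*14/3 = 1/758 - 1*(-70/3) = 1/758 + 70/3 = 53063/2274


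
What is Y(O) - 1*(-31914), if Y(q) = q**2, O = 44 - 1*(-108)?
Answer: 55018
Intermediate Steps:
O = 152 (O = 44 + 108 = 152)
Y(O) - 1*(-31914) = 152**2 - 1*(-31914) = 23104 + 31914 = 55018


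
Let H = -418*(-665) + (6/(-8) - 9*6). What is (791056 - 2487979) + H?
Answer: -5676031/4 ≈ -1.4190e+6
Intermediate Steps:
H = 1111661/4 (H = 277970 + (6*(-1/8) - 54) = 277970 + (-3/4 - 54) = 277970 - 219/4 = 1111661/4 ≈ 2.7792e+5)
(791056 - 2487979) + H = (791056 - 2487979) + 1111661/4 = -1696923 + 1111661/4 = -5676031/4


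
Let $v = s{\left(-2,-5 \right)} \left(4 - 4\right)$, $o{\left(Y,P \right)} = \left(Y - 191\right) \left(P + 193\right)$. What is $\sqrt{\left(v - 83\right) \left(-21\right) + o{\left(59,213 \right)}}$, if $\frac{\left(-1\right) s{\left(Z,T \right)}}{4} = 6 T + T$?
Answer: $3 i \sqrt{5761} \approx 227.7 i$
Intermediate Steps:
$o{\left(Y,P \right)} = \left(-191 + Y\right) \left(193 + P\right)$
$s{\left(Z,T \right)} = - 28 T$ ($s{\left(Z,T \right)} = - 4 \left(6 T + T\right) = - 4 \cdot 7 T = - 28 T$)
$v = 0$ ($v = \left(-28\right) \left(-5\right) \left(4 - 4\right) = 140 \cdot 0 = 0$)
$\sqrt{\left(v - 83\right) \left(-21\right) + o{\left(59,213 \right)}} = \sqrt{\left(0 - 83\right) \left(-21\right) + \left(-36863 - 40683 + 193 \cdot 59 + 213 \cdot 59\right)} = \sqrt{\left(-83\right) \left(-21\right) + \left(-36863 - 40683 + 11387 + 12567\right)} = \sqrt{1743 - 53592} = \sqrt{-51849} = 3 i \sqrt{5761}$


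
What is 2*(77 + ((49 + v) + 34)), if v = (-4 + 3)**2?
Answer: 322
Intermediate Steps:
v = 1 (v = (-1)**2 = 1)
2*(77 + ((49 + v) + 34)) = 2*(77 + ((49 + 1) + 34)) = 2*(77 + (50 + 34)) = 2*(77 + 84) = 2*161 = 322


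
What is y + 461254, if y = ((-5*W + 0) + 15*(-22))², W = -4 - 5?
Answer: 542479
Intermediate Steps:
W = -9
y = 81225 (y = ((-5*(-9) + 0) + 15*(-22))² = ((45 + 0) - 330)² = (45 - 330)² = (-285)² = 81225)
y + 461254 = 81225 + 461254 = 542479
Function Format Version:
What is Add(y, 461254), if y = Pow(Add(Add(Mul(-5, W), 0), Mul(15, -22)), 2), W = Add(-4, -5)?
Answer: 542479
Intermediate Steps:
W = -9
y = 81225 (y = Pow(Add(Add(Mul(-5, -9), 0), Mul(15, -22)), 2) = Pow(Add(Add(45, 0), -330), 2) = Pow(Add(45, -330), 2) = Pow(-285, 2) = 81225)
Add(y, 461254) = Add(81225, 461254) = 542479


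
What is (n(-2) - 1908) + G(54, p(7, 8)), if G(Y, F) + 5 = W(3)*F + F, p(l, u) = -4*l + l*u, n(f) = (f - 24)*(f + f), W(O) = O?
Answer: -1697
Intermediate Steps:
n(f) = 2*f*(-24 + f) (n(f) = (-24 + f)*(2*f) = 2*f*(-24 + f))
G(Y, F) = -5 + 4*F (G(Y, F) = -5 + (3*F + F) = -5 + 4*F)
(n(-2) - 1908) + G(54, p(7, 8)) = (2*(-2)*(-24 - 2) - 1908) + (-5 + 4*(7*(-4 + 8))) = (2*(-2)*(-26) - 1908) + (-5 + 4*(7*4)) = (104 - 1908) + (-5 + 4*28) = -1804 + (-5 + 112) = -1804 + 107 = -1697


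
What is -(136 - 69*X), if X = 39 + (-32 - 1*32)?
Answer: -1861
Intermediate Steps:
X = -25 (X = 39 + (-32 - 32) = 39 - 64 = -25)
-(136 - 69*X) = -(136 - 69*(-25)) = -(136 + 1725) = -1*1861 = -1861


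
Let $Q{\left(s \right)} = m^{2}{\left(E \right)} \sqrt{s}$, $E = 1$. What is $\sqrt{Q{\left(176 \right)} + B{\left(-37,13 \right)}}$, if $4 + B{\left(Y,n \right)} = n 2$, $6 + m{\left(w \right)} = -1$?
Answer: $\sqrt{22 + 196 \sqrt{11}} \approx 25.924$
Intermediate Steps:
$m{\left(w \right)} = -7$ ($m{\left(w \right)} = -6 - 1 = -7$)
$Q{\left(s \right)} = 49 \sqrt{s}$ ($Q{\left(s \right)} = \left(-7\right)^{2} \sqrt{s} = 49 \sqrt{s}$)
$B{\left(Y,n \right)} = -4 + 2 n$ ($B{\left(Y,n \right)} = -4 + n 2 = -4 + 2 n$)
$\sqrt{Q{\left(176 \right)} + B{\left(-37,13 \right)}} = \sqrt{49 \sqrt{176} + \left(-4 + 2 \cdot 13\right)} = \sqrt{49 \cdot 4 \sqrt{11} + \left(-4 + 26\right)} = \sqrt{196 \sqrt{11} + 22} = \sqrt{22 + 196 \sqrt{11}}$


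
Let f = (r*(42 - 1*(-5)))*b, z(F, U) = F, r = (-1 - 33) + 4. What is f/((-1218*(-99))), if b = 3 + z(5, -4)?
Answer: -1880/20097 ≈ -0.093546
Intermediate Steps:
r = -30 (r = -34 + 4 = -30)
b = 8 (b = 3 + 5 = 8)
f = -11280 (f = -30*(42 - 1*(-5))*8 = -30*(42 + 5)*8 = -30*47*8 = -1410*8 = -11280)
f/((-1218*(-99))) = -11280/((-1218*(-99))) = -11280/120582 = -11280*1/120582 = -1880/20097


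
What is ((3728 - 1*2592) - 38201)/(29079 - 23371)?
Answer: -37065/5708 ≈ -6.4935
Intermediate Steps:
((3728 - 1*2592) - 38201)/(29079 - 23371) = ((3728 - 2592) - 38201)/5708 = (1136 - 38201)*(1/5708) = -37065*1/5708 = -37065/5708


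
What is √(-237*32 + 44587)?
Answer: √37003 ≈ 192.36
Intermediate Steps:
√(-237*32 + 44587) = √(-7584 + 44587) = √37003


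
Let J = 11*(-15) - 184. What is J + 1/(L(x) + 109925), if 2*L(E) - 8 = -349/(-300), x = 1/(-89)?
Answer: -23019253801/65957749 ≈ -349.00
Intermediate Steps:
x = -1/89 ≈ -0.011236
L(E) = 2749/600 (L(E) = 4 + (-349/(-300))/2 = 4 + (-349*(-1/300))/2 = 4 + (1/2)*(349/300) = 4 + 349/600 = 2749/600)
J = -349 (J = -165 - 184 = -349)
J + 1/(L(x) + 109925) = -349 + 1/(2749/600 + 109925) = -349 + 1/(65957749/600) = -349 + 600/65957749 = -23019253801/65957749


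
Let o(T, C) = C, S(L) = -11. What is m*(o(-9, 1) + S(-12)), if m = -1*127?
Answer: 1270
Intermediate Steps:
m = -127
m*(o(-9, 1) + S(-12)) = -127*(1 - 11) = -127*(-10) = 1270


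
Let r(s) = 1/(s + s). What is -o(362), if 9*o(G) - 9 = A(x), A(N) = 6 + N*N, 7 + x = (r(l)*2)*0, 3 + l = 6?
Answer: -64/9 ≈ -7.1111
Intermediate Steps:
l = 3 (l = -3 + 6 = 3)
r(s) = 1/(2*s)
x = -7 (x = -7 + (((1/2)/3)*2)*0 = -7 + (((1/2)*(1/3))*2)*0 = -7 + ((1/6)*2)*0 = -7 + (1/3)*0 = -7 + 0 = -7)
A(N) = 6 + N**2
o(G) = 64/9 (o(G) = 1 + (6 + (-7)**2)/9 = 1 + (6 + 49)/9 = 1 + (1/9)*55 = 1 + 55/9 = 64/9)
-o(362) = -1*64/9 = -64/9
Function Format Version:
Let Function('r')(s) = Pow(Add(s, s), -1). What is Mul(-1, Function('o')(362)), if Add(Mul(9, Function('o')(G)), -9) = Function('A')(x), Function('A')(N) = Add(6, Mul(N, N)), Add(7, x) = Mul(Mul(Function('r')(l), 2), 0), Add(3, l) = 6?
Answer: Rational(-64, 9) ≈ -7.1111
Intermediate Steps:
l = 3 (l = Add(-3, 6) = 3)
Function('r')(s) = Mul(Rational(1, 2), Pow(s, -1)) (Function('r')(s) = Pow(Mul(2, s), -1) = Mul(Rational(1, 2), Pow(s, -1)))
x = -7 (x = Add(-7, Mul(Mul(Mul(Rational(1, 2), Pow(3, -1)), 2), 0)) = Add(-7, Mul(Mul(Mul(Rational(1, 2), Rational(1, 3)), 2), 0)) = Add(-7, Mul(Mul(Rational(1, 6), 2), 0)) = Add(-7, Mul(Rational(1, 3), 0)) = Add(-7, 0) = -7)
Function('A')(N) = Add(6, Pow(N, 2))
Function('o')(G) = Rational(64, 9) (Function('o')(G) = Add(1, Mul(Rational(1, 9), Add(6, Pow(-7, 2)))) = Add(1, Mul(Rational(1, 9), Add(6, 49))) = Add(1, Mul(Rational(1, 9), 55)) = Add(1, Rational(55, 9)) = Rational(64, 9))
Mul(-1, Function('o')(362)) = Mul(-1, Rational(64, 9)) = Rational(-64, 9)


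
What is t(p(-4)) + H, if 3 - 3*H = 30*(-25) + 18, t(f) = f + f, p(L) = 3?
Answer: 251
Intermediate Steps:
t(f) = 2*f
H = 245 (H = 1 - (30*(-25) + 18)/3 = 1 - (-750 + 18)/3 = 1 - 1/3*(-732) = 1 + 244 = 245)
t(p(-4)) + H = 2*3 + 245 = 6 + 245 = 251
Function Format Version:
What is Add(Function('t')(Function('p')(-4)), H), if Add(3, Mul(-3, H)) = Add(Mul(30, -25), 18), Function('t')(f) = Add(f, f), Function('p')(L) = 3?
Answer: 251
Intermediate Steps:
Function('t')(f) = Mul(2, f)
H = 245 (H = Add(1, Mul(Rational(-1, 3), Add(Mul(30, -25), 18))) = Add(1, Mul(Rational(-1, 3), Add(-750, 18))) = Add(1, Mul(Rational(-1, 3), -732)) = Add(1, 244) = 245)
Add(Function('t')(Function('p')(-4)), H) = Add(Mul(2, 3), 245) = Add(6, 245) = 251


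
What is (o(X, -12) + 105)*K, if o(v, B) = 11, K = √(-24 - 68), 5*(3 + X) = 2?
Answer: 232*I*√23 ≈ 1112.6*I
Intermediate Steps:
X = -13/5 (X = -3 + (⅕)*2 = -3 + ⅖ = -13/5 ≈ -2.6000)
K = 2*I*√23 (K = √(-92) = 2*I*√23 ≈ 9.5917*I)
(o(X, -12) + 105)*K = (11 + 105)*(2*I*√23) = 116*(2*I*√23) = 232*I*√23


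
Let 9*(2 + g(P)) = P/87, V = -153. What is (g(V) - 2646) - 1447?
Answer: -356282/87 ≈ -4095.2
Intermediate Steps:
g(P) = -2 + P/783 (g(P) = -2 + (P/87)/9 = -2 + P/783)
(g(V) - 2646) - 1447 = ((-2 + (1/783)*(-153)) - 2646) - 1447 = ((-2 - 17/87) - 2646) - 1447 = (-191/87 - 2646) - 1447 = -230393/87 - 1447 = -356282/87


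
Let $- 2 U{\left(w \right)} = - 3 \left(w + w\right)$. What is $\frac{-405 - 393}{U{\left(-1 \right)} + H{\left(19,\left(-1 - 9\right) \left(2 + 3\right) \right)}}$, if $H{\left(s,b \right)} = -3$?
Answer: $133$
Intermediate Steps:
$U{\left(w \right)} = 3 w$ ($U{\left(w \right)} = - \frac{\left(-3\right) \left(w + w\right)}{2} = - \frac{\left(-3\right) 2 w}{2} = - \frac{\left(-6\right) w}{2} = 3 w$)
$\frac{-405 - 393}{U{\left(-1 \right)} + H{\left(19,\left(-1 - 9\right) \left(2 + 3\right) \right)}} = \frac{-405 - 393}{3 \left(-1\right) - 3} = - \frac{798}{-3 - 3} = - \frac{798}{-6} = \left(-798\right) \left(- \frac{1}{6}\right) = 133$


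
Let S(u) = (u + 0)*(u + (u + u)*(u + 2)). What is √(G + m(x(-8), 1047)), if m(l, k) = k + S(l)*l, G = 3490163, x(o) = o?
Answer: 3*√388538 ≈ 1870.0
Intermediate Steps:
S(u) = u*(u + 2*u*(2 + u)) (S(u) = u*(u + (2*u)*(2 + u)) = u*(u + 2*u*(2 + u)))
m(l, k) = k + l³*(5 + 2*l) (m(l, k) = k + (l²*(5 + 2*l))*l = k + l³*(5 + 2*l))
√(G + m(x(-8), 1047)) = √(3490163 + (1047 + (-8)³*(5 + 2*(-8)))) = √(3490163 + (1047 - 512*(5 - 16))) = √(3490163 + (1047 - 512*(-11))) = √(3490163 + (1047 + 5632)) = √(3490163 + 6679) = √3496842 = 3*√388538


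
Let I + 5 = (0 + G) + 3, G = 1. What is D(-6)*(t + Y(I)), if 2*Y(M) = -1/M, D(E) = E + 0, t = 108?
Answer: -651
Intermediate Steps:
I = -1 (I = -5 + ((0 + 1) + 3) = -5 + (1 + 3) = -5 + 4 = -1)
D(E) = E
Y(M) = -1/(2*M) (Y(M) = (-1/M)/2 = -1/(2*M))
D(-6)*(t + Y(I)) = -6*(108 - ½/(-1)) = -6*(108 - ½*(-1)) = -6*(108 + ½) = -6*217/2 = -651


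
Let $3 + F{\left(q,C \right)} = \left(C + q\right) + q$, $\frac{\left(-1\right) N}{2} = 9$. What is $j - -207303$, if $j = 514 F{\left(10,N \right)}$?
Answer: $206789$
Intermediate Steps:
$N = -18$ ($N = \left(-2\right) 9 = -18$)
$F{\left(q,C \right)} = -3 + C + 2 q$ ($F{\left(q,C \right)} = -3 + \left(\left(C + q\right) + q\right) = -3 + \left(C + 2 q\right) = -3 + C + 2 q$)
$j = -514$ ($j = 514 \left(-3 - 18 + 2 \cdot 10\right) = 514 \left(-3 - 18 + 20\right) = 514 \left(-1\right) = -514$)
$j - -207303 = -514 - -207303 = -514 + 207303 = 206789$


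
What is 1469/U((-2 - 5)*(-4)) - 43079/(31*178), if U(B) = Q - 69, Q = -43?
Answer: -6465395/309008 ≈ -20.923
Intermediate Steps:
U(B) = -112 (U(B) = -43 - 69 = -112)
1469/U((-2 - 5)*(-4)) - 43079/(31*178) = 1469/(-112) - 43079/(31*178) = 1469*(-1/112) - 43079/5518 = -1469/112 - 43079*1/5518 = -1469/112 - 43079/5518 = -6465395/309008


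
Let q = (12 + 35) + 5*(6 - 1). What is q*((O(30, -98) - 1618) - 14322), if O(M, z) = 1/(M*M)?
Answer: -28691998/25 ≈ -1.1477e+6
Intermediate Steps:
O(M, z) = M**(-2) (O(M, z) = 1/(M**2) = M**(-2))
q = 72 (q = 47 + 5*5 = 47 + 25 = 72)
q*((O(30, -98) - 1618) - 14322) = 72*((30**(-2) - 1618) - 14322) = 72*((1/900 - 1618) - 14322) = 72*(-1456199/900 - 14322) = 72*(-14345999/900) = -28691998/25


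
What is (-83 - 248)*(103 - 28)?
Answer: -24825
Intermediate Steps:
(-83 - 248)*(103 - 28) = -331*75 = -24825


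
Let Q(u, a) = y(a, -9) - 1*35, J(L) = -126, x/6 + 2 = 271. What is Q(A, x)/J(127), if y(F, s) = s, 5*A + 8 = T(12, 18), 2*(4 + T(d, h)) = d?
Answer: 22/63 ≈ 0.34921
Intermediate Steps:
x = 1614 (x = -12 + 6*271 = -12 + 1626 = 1614)
T(d, h) = -4 + d/2
A = -6/5 (A = -8/5 + (-4 + (1/2)*12)/5 = -8/5 + (-4 + 6)/5 = -8/5 + (1/5)*2 = -8/5 + 2/5 = -6/5 ≈ -1.2000)
Q(u, a) = -44 (Q(u, a) = -9 - 1*35 = -9 - 35 = -44)
Q(A, x)/J(127) = -44/(-126) = -44*(-1/126) = 22/63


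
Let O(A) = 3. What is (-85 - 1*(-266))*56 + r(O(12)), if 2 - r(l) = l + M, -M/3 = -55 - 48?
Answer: 9826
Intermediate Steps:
M = 309 (M = -3*(-55 - 48) = -3*(-103) = 309)
r(l) = -307 - l (r(l) = 2 - (l + 309) = 2 - (309 + l) = 2 + (-309 - l) = -307 - l)
(-85 - 1*(-266))*56 + r(O(12)) = (-85 - 1*(-266))*56 + (-307 - 1*3) = (-85 + 266)*56 + (-307 - 3) = 181*56 - 310 = 10136 - 310 = 9826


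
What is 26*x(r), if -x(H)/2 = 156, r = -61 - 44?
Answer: -8112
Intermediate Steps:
r = -105
x(H) = -312 (x(H) = -2*156 = -312)
26*x(r) = 26*(-312) = -8112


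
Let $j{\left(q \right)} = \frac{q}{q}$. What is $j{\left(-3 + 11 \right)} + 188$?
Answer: $189$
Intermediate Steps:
$j{\left(q \right)} = 1$
$j{\left(-3 + 11 \right)} + 188 = 1 + 188 = 189$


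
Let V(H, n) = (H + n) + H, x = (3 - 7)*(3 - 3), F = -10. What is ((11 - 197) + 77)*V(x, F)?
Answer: 1090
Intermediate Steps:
x = 0 (x = -4*0 = 0)
V(H, n) = n + 2*H
((11 - 197) + 77)*V(x, F) = ((11 - 197) + 77)*(-10 + 2*0) = (-186 + 77)*(-10 + 0) = -109*(-10) = 1090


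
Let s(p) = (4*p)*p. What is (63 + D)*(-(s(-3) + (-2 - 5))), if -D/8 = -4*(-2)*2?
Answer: 1885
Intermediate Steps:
s(p) = 4*p**2
D = -128 (D = -8*(-4*(-2))*2 = -64*2 = -8*16 = -128)
(63 + D)*(-(s(-3) + (-2 - 5))) = (63 - 128)*(-(4*(-3)**2 + (-2 - 5))) = -(-65)*(4*9 - 7) = -(-65)*(36 - 7) = -(-65)*29 = -65*(-29) = 1885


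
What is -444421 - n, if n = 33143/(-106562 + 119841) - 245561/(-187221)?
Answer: -1104887917790561/2486107659 ≈ -4.4443e+5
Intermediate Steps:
n = 9465870122/2486107659 (n = 33143/13279 - 245561*(-1/187221) = 33143*(1/13279) + 245561/187221 = 33143/13279 + 245561/187221 = 9465870122/2486107659 ≈ 3.8075)
-444421 - n = -444421 - 1*9465870122/2486107659 = -444421 - 9465870122/2486107659 = -1104887917790561/2486107659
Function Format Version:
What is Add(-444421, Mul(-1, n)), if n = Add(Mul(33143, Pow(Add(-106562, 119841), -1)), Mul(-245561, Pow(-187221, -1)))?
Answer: Rational(-1104887917790561, 2486107659) ≈ -4.4443e+5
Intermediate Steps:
n = Rational(9465870122, 2486107659) (n = Add(Mul(33143, Pow(13279, -1)), Mul(-245561, Rational(-1, 187221))) = Add(Mul(33143, Rational(1, 13279)), Rational(245561, 187221)) = Add(Rational(33143, 13279), Rational(245561, 187221)) = Rational(9465870122, 2486107659) ≈ 3.8075)
Add(-444421, Mul(-1, n)) = Add(-444421, Mul(-1, Rational(9465870122, 2486107659))) = Add(-444421, Rational(-9465870122, 2486107659)) = Rational(-1104887917790561, 2486107659)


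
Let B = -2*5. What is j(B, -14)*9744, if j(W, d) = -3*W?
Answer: 292320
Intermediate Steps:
B = -10
j(B, -14)*9744 = -3*(-10)*9744 = 30*9744 = 292320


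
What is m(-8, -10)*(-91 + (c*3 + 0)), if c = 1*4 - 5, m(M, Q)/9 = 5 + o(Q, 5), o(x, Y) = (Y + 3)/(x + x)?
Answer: -19458/5 ≈ -3891.6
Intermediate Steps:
o(x, Y) = (3 + Y)/(2*x) (o(x, Y) = (3 + Y)/((2*x)) = (3 + Y)*(1/(2*x)) = (3 + Y)/(2*x))
m(M, Q) = 45 + 36/Q (m(M, Q) = 9*(5 + (3 + 5)/(2*Q)) = 9*(5 + (½)*8/Q) = 9*(5 + 4/Q) = 45 + 36/Q)
c = -1 (c = 4 - 5 = -1)
m(-8, -10)*(-91 + (c*3 + 0)) = (45 + 36/(-10))*(-91 + (-1*3 + 0)) = (45 + 36*(-⅒))*(-91 + (-3 + 0)) = (45 - 18/5)*(-91 - 3) = (207/5)*(-94) = -19458/5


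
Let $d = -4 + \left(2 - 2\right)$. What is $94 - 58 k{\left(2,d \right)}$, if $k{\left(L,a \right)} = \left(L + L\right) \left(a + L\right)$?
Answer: $558$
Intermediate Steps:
$d = -4$ ($d = -4 + \left(2 - 2\right) = -4 + 0 = -4$)
$k{\left(L,a \right)} = 2 L \left(L + a\right)$
$94 - 58 k{\left(2,d \right)} = 94 - 58 \cdot 2 \cdot 2 \left(2 - 4\right) = 94 - 58 \cdot 2 \cdot 2 \left(-2\right) = 94 - -464 = 94 + 464 = 558$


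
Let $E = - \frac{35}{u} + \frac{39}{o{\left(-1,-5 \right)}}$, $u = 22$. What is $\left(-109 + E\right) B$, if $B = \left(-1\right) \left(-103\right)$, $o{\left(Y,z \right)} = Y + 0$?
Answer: $- \frac{338973}{22} \approx -15408.0$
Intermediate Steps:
$o{\left(Y,z \right)} = Y$
$E = - \frac{893}{22}$ ($E = - \frac{35}{22} + \frac{39}{-1} = \left(-35\right) \frac{1}{22} + 39 \left(-1\right) = - \frac{35}{22} - 39 = - \frac{893}{22} \approx -40.591$)
$B = 103$
$\left(-109 + E\right) B = \left(-109 - \frac{893}{22}\right) 103 = \left(- \frac{3291}{22}\right) 103 = - \frac{338973}{22}$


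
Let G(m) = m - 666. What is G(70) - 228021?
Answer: -228617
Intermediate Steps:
G(m) = -666 + m
G(70) - 228021 = (-666 + 70) - 228021 = -596 - 228021 = -228617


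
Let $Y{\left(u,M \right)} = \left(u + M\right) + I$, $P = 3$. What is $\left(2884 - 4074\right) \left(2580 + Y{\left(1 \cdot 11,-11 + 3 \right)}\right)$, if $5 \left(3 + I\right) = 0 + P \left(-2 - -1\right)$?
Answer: $-3069486$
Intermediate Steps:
$I = - \frac{18}{5}$ ($I = -3 + \frac{0 + 3 \left(-2 - -1\right)}{5} = -3 + \frac{0 + 3 \left(-2 + 1\right)}{5} = -3 + \frac{0 + 3 \left(-1\right)}{5} = -3 + \frac{0 - 3}{5} = -3 + \frac{1}{5} \left(-3\right) = -3 - \frac{3}{5} = - \frac{18}{5} \approx -3.6$)
$Y{\left(u,M \right)} = - \frac{18}{5} + M + u$ ($Y{\left(u,M \right)} = \left(u + M\right) - \frac{18}{5} = \left(M + u\right) - \frac{18}{5} = - \frac{18}{5} + M + u$)
$\left(2884 - 4074\right) \left(2580 + Y{\left(1 \cdot 11,-11 + 3 \right)}\right) = \left(2884 - 4074\right) \left(2580 + \left(- \frac{18}{5} + \left(-11 + 3\right) + 1 \cdot 11\right)\right) = - 1190 \left(2580 - \frac{3}{5}\right) = \left(-1190\right) \frac{12897}{5} = -3069486$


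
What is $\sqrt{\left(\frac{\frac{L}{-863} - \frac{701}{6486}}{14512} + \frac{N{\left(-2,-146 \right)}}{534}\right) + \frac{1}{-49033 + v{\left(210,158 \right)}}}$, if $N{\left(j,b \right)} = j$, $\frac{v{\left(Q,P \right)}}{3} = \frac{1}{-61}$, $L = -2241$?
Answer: $\frac{i \sqrt{182351741478599097755198565781246}}{225243630954840904} \approx 0.059952 i$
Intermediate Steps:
$v{\left(Q,P \right)} = - \frac{3}{61}$ ($v{\left(Q,P \right)} = \frac{3}{-61} = 3 \left(- \frac{1}{61}\right) = - \frac{3}{61}$)
$\sqrt{\left(\frac{\frac{L}{-863} - \frac{701}{6486}}{14512} + \frac{N{\left(-2,-146 \right)}}{534}\right) + \frac{1}{-49033 + v{\left(210,158 \right)}}} = \sqrt{\left(\frac{- \frac{2241}{-863} - \frac{701}{6486}}{14512} - \frac{2}{534}\right) + \frac{1}{-49033 - \frac{3}{61}}} = \sqrt{\left(\left(\left(-2241\right) \left(- \frac{1}{863}\right) - \frac{701}{6486}\right) \frac{1}{14512} - \frac{1}{267}\right) + \frac{1}{- \frac{2991016}{61}}} = \sqrt{\left(\left(\frac{2241}{863} - \frac{701}{6486}\right) \frac{1}{14512} - \frac{1}{267}\right) - \frac{61}{2991016}} = \sqrt{\left(\frac{13930163}{5597418} \cdot \frac{1}{14512} - \frac{1}{267}\right) - \frac{61}{2991016}} = \sqrt{\left(\frac{13930163}{81229730016} - \frac{1}{267}\right) - \frac{61}{2991016}} = \sqrt{- \frac{8612264055}{2409815323808} - \frac{61}{2991016}} = \sqrt{- \frac{3238302289935271}{900974523819363616}} = \frac{i \sqrt{182351741478599097755198565781246}}{225243630954840904}$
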